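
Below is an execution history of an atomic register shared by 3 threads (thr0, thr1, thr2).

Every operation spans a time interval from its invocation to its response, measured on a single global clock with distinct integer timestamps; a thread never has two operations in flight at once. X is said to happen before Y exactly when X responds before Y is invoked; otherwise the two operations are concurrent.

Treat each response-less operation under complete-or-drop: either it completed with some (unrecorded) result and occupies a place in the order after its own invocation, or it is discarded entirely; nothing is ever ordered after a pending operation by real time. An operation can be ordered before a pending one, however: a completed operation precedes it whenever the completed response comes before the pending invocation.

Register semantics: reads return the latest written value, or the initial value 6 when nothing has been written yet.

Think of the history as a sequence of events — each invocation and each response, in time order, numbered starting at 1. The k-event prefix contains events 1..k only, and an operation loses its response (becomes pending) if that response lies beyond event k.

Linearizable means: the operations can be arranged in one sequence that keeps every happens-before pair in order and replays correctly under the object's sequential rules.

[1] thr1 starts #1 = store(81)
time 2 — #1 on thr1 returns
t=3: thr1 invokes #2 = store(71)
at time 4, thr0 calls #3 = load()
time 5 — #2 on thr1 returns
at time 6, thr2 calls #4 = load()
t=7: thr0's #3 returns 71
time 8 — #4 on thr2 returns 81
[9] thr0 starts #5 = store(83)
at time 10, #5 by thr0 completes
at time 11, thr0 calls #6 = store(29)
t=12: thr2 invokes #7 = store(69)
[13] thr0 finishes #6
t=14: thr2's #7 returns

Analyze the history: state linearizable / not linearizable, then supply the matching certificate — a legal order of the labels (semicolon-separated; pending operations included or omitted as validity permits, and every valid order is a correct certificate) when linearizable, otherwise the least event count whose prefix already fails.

already the first 8 events (up to #4's response at time 8) admit no linearization; the first 7 still do
4 completed operations, 3 real-time-consistent orders — every atomic register replay fails
one such order, #1, #2, #3, #4, breaks at step 4 where #4 load() → 81 is illegal
one such order, #1, #2, #4, #3, breaks at step 3 where #4 load() → 81 is illegal

not linearizable — minimal violating prefix: 8 events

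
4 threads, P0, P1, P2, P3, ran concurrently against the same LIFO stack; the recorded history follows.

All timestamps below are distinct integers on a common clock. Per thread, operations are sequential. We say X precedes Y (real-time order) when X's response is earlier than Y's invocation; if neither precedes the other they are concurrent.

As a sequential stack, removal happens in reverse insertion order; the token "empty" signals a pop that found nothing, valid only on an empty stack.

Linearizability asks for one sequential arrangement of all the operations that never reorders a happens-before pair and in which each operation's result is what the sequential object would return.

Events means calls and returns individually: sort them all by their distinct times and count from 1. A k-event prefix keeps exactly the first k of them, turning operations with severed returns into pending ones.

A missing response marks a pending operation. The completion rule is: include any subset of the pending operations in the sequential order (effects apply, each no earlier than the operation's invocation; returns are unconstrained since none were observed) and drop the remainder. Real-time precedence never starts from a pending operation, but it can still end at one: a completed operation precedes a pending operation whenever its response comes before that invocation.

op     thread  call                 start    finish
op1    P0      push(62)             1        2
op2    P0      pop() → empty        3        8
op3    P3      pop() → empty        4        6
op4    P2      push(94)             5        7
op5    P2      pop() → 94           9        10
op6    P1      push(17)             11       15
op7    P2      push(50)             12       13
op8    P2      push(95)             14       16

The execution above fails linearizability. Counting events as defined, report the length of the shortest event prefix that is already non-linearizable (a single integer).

events 1..7 are still linearizable — one witness is op1, op2, op3, op4:
step 1: op1 push(62) — stack <62>
step 2: op2 pop() (pending, included) — stack <>
step 3: op3 pop() → empty — stack <>
step 4: op4 push(94) — stack <94>
once event 8 joins (op2's response, time 8), exhaustive search finds no witness
e.g. op1, op2, op3, op4: illegal at step 2, since op2 pop() → empty cannot apply there
e.g. op1, op2, op4, op3: illegal at step 2, since op2 pop() → empty cannot apply there

8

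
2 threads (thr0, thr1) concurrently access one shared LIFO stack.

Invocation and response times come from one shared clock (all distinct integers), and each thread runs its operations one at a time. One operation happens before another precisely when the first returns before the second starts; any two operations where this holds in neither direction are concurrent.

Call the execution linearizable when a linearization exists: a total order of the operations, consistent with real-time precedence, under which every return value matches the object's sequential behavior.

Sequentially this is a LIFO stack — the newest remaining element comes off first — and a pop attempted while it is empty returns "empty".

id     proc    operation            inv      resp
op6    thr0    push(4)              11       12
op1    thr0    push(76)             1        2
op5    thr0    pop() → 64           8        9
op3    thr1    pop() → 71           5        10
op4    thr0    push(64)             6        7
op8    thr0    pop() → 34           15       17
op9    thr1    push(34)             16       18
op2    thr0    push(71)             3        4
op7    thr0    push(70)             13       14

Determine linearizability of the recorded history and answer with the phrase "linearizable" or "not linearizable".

linearizable

a witness: op1, op2, op3, op4, op5, op6, op7, op9, op8
step 1: op1 push(76) — stack <76>
step 2: op2 push(71) — stack <76,71>
step 3: op3 pop() → 71 — stack <76>
step 4: op4 push(64) — stack <76,64>
step 5: op5 pop() → 64 — stack <76>
step 6: op6 push(4) — stack <76,4>
step 7: op7 push(70) — stack <76,4,70>
step 8: op9 push(34) — stack <76,4,70,34>
step 9: op8 pop() → 34 — stack <76,4,70>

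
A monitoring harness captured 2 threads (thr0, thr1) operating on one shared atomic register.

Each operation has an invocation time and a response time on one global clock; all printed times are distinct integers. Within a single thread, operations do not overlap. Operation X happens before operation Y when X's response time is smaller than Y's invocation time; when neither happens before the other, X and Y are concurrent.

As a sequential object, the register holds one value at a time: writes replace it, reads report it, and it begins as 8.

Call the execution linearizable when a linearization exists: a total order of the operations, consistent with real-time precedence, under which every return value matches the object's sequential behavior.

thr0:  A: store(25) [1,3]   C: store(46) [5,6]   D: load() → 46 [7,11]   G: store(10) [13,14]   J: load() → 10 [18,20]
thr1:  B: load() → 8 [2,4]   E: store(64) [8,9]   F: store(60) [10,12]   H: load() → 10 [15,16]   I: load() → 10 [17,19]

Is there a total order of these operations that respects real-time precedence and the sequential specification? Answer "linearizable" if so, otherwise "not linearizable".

linearizable

witness order: B, A, C, D, E, F, G, H, I, J
after step 1 (B load() → 8): value 8
after step 2 (A store(25)): value 25
after step 3 (C store(46)): value 46
after step 4 (D load() → 46): value 46
after step 5 (E store(64)): value 64
after step 6 (F store(60)): value 60
after step 7 (G store(10)): value 10
after step 8 (H load() → 10): value 10
after step 9 (I load() → 10): value 10
after step 10 (J load() → 10): value 10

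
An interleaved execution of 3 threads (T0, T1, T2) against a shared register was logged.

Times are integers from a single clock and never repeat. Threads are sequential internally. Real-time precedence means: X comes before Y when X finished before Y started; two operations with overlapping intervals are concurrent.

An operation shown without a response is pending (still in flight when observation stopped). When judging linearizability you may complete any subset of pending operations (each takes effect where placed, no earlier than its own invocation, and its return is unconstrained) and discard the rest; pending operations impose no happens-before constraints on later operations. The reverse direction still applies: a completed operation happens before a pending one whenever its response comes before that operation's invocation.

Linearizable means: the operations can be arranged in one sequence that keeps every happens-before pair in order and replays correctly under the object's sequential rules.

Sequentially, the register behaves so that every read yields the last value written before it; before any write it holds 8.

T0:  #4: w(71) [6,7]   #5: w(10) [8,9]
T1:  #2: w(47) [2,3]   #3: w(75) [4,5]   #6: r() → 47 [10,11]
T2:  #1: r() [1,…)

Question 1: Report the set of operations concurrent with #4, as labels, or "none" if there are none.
#1

#4 spans [6,7]; an op avoiding the whole window 6..7 is ordered, any other is concurrent
#1 [1,…): concurrent
#2 [2,3]: before
#3 [4,5]: before
#5 [8,9]: after
#6 [10,11]: after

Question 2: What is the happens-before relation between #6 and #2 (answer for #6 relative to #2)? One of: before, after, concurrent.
after

#6 spans [10,11], #2 spans [2,3]
resp(#2)=3 < inv(#6)=10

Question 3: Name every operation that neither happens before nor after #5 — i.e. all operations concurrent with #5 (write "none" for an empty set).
#1

overlap test against #5 [8,9]: concurrent iff the interval meets 8..9
#1 [1,…): concurrent
#2 [2,3]: before
#3 [4,5]: before
#4 [6,7]: before
#6 [10,11]: after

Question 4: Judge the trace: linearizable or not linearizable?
not linearizable

already the first 11 events (up to #6's response at time 11) admit no linearization; the first 10 still do
a single order respects real time; the 5 completed register operations fail replay along it
every completion of the 1 pending operation (#1) was checked; none linearizes
sample order #2, #3, #4, #5, #6 (pending dropped) stalls at step 5 — #6 r() → 47 has no legal effect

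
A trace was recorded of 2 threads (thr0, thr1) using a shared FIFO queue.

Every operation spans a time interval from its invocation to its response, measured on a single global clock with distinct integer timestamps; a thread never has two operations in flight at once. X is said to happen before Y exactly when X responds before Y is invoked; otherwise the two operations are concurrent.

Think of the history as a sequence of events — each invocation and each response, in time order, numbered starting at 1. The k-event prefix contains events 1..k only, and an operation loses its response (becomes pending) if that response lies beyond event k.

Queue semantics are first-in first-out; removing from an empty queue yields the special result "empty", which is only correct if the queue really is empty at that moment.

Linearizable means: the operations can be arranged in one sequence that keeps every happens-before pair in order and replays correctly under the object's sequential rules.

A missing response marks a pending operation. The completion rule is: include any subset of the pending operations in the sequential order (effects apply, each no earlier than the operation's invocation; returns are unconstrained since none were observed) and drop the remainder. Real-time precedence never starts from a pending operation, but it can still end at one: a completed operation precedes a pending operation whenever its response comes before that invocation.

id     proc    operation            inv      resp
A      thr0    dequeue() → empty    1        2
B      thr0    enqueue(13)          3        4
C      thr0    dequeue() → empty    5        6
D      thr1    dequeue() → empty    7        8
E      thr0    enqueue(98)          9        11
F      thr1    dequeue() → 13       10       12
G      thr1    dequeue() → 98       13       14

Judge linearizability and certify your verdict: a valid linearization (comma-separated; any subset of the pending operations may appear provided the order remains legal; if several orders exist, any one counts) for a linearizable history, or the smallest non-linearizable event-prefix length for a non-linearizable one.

not linearizable — minimal violating prefix: 6 events

cut after 5 events: linearizable; cut after 6 events (C responds, time 6): not linearizable
the sole real-time-consistent order of 3 completed operations fails the FIFO queue replay
take A, B, C: step 3 already fails, because C dequeue() → empty cannot occur there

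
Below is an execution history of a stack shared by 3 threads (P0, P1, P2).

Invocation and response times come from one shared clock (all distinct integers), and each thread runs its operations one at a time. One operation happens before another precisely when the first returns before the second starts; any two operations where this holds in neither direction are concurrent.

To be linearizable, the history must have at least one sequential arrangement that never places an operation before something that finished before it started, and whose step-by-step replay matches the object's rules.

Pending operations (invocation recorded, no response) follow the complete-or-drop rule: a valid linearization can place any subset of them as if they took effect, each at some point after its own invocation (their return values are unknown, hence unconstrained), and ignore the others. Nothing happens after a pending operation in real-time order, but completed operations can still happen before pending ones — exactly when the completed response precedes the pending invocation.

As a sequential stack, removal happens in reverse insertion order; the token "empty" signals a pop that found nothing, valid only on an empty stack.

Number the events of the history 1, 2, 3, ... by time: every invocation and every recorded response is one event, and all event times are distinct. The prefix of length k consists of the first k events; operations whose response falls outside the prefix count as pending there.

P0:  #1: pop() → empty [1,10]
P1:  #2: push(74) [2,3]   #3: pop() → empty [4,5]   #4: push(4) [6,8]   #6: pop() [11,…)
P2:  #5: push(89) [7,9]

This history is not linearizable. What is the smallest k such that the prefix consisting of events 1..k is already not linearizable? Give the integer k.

10

events 1..9 are still linearizable — one witness is #2, #1, #3, #4, #5:
step 1: #2 push(74) — stack <74>
step 2: #1 pop() (pending, included) — stack <>
step 3: #3 pop() → empty — stack <>
step 4: #4 push(4) — stack <4>
step 5: #5 push(89) — stack <4,89>
event 10 — #1's response, time 10 — after it, nothing linearizes
one such order, #1, #2, #3, #4, #5, breaks at step 3 where #3 pop() → empty is illegal
one such order, #1, #2, #3, #5, #4, breaks at step 3 where #3 pop() → empty is illegal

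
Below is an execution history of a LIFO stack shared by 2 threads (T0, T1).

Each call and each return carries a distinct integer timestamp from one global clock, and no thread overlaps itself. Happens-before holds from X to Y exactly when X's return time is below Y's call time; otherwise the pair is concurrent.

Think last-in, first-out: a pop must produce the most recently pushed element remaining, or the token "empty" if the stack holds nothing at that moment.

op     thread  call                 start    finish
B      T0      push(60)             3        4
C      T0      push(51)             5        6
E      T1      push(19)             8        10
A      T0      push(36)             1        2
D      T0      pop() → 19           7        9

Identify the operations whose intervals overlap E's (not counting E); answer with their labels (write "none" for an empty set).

E spans [8,10]: anything still running between times 8 and 10 counts as concurrent
A [1,2]: before
B [3,4]: before
C [5,6]: before
D [7,9]: concurrent

D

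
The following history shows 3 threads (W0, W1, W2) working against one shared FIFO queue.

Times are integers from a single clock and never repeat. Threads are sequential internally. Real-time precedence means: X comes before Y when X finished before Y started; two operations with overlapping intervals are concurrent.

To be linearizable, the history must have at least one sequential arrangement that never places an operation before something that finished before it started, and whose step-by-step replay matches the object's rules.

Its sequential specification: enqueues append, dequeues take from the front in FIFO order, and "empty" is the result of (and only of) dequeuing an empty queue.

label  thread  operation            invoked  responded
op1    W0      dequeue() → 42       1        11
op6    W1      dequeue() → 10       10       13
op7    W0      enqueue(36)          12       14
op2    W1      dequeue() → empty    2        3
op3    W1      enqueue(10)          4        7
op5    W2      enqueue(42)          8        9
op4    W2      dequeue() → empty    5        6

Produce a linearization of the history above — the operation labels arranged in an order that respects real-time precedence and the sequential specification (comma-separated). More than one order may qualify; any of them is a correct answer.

op2, op4, op3, op5, op6, op1, op7

after step 1 (op2 dequeue() → empty): queue <>
after step 2 (op4 dequeue() → empty): queue <>
after step 3 (op3 enqueue(10)): queue <10>
after step 4 (op5 enqueue(42)): queue <10,42>
after step 5 (op6 dequeue() → 10): queue <42>
after step 6 (op1 dequeue() → 42): queue <>
after step 7 (op7 enqueue(36)): queue <36>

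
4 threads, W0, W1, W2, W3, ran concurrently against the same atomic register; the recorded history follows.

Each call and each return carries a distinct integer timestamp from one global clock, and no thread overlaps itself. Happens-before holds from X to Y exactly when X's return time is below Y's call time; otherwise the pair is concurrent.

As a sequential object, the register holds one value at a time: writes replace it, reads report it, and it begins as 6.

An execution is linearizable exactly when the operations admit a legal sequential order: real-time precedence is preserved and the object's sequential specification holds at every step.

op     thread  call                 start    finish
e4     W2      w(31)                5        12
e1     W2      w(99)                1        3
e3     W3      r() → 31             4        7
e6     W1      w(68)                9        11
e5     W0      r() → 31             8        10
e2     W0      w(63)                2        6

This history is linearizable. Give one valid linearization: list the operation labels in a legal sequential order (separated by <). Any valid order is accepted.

e1 < e2 < e4 < e3 < e5 < e6

after step 1 (e1 w(99)): value 99
after step 2 (e2 w(63)): value 63
after step 3 (e4 w(31)): value 31
after step 4 (e3 r() → 31): value 31
after step 5 (e5 r() → 31): value 31
after step 6 (e6 w(68)): value 68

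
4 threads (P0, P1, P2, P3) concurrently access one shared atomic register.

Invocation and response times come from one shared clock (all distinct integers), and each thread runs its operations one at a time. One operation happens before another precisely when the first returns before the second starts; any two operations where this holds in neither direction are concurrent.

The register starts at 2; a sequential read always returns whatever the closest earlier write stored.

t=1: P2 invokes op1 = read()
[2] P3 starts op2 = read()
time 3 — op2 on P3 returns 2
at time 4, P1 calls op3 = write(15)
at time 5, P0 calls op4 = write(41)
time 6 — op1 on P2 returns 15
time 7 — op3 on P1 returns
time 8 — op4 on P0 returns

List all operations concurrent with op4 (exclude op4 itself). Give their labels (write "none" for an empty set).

overlap test against op4 [5,8]: concurrent iff the interval meets 5..8
op1 [1,6]: concurrent
op2 [2,3]: before
op3 [4,7]: concurrent

op1, op3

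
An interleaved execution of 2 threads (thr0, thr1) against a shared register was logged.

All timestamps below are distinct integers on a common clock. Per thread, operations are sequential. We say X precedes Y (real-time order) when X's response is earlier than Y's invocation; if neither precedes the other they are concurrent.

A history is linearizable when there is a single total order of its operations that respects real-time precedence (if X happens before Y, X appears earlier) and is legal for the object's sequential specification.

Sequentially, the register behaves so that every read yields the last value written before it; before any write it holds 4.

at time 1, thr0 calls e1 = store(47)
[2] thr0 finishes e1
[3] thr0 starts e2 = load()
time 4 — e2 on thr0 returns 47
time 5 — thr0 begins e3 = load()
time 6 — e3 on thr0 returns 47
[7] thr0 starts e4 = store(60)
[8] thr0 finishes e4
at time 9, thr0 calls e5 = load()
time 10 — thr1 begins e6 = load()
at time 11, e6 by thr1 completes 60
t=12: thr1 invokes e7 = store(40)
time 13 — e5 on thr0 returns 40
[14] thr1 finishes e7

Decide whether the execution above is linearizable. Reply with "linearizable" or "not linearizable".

witness order: e1, e2, e3, e4, e6, e7, e5
step 1: e1 store(47) — value 47
step 2: e2 load() → 47 — value 47
step 3: e3 load() → 47 — value 47
step 4: e4 store(60) — value 60
step 5: e6 load() → 60 — value 60
step 6: e7 store(40) — value 40
step 7: e5 load() → 40 — value 40

linearizable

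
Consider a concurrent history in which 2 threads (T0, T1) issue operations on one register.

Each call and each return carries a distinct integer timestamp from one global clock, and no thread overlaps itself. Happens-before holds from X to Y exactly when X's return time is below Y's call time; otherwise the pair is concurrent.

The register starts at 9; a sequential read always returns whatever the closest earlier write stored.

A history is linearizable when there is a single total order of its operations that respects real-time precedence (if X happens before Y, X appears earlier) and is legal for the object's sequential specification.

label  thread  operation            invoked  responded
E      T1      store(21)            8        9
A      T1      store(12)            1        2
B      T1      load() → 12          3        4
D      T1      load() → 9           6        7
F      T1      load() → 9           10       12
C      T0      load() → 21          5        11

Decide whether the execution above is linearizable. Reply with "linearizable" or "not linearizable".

not linearizable

the violation lands at event 7, D's response at time 7: events 1..6 linearize, events 1..7 do not
a single order respects real time; the 3 completed register operations fail replay along it
no completion choice of the 1 pending operation (C) rescues it — every subset was tried
one such order, A, B, D (pending dropped), breaks at step 3 where D load() → 9 is illegal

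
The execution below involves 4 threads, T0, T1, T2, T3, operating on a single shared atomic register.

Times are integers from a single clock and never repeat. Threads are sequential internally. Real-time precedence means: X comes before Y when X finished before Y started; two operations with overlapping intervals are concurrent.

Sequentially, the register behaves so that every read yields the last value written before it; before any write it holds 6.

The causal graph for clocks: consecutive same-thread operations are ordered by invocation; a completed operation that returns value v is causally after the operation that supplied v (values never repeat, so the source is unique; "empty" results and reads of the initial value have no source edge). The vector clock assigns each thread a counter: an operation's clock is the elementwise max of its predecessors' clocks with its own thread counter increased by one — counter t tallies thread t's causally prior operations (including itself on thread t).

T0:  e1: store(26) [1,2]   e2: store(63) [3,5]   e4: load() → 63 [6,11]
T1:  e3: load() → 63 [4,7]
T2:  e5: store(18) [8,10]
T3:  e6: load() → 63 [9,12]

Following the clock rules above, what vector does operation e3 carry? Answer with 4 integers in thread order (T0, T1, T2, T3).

invoked at 8, e5 has no predecessors; its own T2 bump gives (0, 0, 1, 0)
invoked at 1, e1 has no predecessors; its own T0 bump gives (1, 0, 0, 0)
VC(e2, invoked at 3): max of VC(e1)=(1, 0, 0, 0), then +1 on thread T0 → (2, 0, 0, 0)
VC(e6, invoked at 9): max of VC(e2)=(2, 0, 0, 0), then +1 on thread T3 → (2, 0, 0, 1)
VC(e3, invoked at 4): max of VC(e2)=(2, 0, 0, 0), then +1 on thread T1 → (2, 1, 0, 0)
VC(e4, invoked at 6): max of VC(e2)=(2, 0, 0, 0), then +1 on thread T0 → (3, 0, 0, 0)
target: VC(e3) = (2, 1, 0, 0)

(2, 1, 0, 0)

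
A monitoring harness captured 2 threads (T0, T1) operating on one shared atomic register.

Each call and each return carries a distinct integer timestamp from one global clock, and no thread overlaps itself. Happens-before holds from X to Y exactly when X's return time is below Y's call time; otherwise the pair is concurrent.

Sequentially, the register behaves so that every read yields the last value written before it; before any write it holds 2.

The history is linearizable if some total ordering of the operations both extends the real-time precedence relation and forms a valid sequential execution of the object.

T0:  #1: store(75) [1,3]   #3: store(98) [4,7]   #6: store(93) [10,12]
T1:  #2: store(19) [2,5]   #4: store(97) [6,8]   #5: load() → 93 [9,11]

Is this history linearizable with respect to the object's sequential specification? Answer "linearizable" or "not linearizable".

a witness: #1, #2, #3, #4, #6, #5
after step 1 (#1 store(75)): value 75
after step 2 (#2 store(19)): value 19
after step 3 (#3 store(98)): value 98
after step 4 (#4 store(97)): value 97
after step 5 (#6 store(93)): value 93
after step 6 (#5 load() → 93): value 93

linearizable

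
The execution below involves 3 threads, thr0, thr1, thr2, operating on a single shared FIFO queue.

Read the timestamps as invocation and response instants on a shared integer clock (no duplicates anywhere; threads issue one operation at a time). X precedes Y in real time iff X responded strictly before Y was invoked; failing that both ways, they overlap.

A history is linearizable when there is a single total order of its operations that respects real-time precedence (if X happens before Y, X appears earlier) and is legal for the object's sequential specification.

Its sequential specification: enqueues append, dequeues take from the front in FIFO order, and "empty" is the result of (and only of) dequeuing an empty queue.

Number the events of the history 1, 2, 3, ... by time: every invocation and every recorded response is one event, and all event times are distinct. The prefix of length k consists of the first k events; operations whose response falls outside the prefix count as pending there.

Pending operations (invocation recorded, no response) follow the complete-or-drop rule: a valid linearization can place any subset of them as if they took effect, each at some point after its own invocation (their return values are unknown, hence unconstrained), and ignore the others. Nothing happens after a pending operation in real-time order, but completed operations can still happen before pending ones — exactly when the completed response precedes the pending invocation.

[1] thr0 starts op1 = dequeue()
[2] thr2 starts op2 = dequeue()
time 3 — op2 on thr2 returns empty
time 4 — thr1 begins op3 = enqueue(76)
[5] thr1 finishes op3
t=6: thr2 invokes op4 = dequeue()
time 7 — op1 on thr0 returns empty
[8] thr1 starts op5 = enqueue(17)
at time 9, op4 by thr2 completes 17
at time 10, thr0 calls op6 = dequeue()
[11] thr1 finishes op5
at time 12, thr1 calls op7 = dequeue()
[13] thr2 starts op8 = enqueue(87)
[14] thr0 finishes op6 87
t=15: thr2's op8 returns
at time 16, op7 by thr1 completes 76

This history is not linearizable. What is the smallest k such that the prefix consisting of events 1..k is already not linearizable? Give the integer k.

9

events 1..8 are linearizable, e.g. via op1, op2, op3:
after step 1 (op1 dequeue() → empty): queue <>
after step 2 (op2 dequeue() → empty): queue <>
after step 3 (op3 enqueue(76)): queue <76>
at event 9 (op4's time-9 response) nothing linearizes any more
including or dropping the 1 pending operation (op5) in any combination fails
e.g. op1, op2, op3, op4 (pending dropped): illegal at step 4, since op4 dequeue() → 17 cannot apply there
e.g. op2, op1, op3, op4 (pending dropped): illegal at step 4, since op4 dequeue() → 17 cannot apply there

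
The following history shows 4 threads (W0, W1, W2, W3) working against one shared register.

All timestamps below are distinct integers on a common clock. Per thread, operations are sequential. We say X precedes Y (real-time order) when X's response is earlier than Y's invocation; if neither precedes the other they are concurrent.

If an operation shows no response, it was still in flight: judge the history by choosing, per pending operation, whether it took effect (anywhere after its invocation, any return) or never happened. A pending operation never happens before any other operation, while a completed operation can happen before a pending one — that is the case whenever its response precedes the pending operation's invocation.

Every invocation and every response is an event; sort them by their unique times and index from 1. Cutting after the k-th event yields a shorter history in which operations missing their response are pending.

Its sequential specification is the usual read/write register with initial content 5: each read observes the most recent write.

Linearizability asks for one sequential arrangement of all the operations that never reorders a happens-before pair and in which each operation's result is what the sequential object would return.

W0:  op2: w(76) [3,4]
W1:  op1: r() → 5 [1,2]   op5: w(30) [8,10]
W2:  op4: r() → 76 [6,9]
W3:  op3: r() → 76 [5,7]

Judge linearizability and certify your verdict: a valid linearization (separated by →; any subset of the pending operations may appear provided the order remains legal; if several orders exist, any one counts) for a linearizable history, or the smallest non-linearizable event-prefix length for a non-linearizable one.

after step 1 (op1 r() → 5): value 5
after step 2 (op2 w(76)): value 76
after step 3 (op3 r() → 76): value 76
after step 4 (op4 r() → 76): value 76
after step 5 (op5 w(30)): value 30

linearizable — witness: op1 → op2 → op3 → op4 → op5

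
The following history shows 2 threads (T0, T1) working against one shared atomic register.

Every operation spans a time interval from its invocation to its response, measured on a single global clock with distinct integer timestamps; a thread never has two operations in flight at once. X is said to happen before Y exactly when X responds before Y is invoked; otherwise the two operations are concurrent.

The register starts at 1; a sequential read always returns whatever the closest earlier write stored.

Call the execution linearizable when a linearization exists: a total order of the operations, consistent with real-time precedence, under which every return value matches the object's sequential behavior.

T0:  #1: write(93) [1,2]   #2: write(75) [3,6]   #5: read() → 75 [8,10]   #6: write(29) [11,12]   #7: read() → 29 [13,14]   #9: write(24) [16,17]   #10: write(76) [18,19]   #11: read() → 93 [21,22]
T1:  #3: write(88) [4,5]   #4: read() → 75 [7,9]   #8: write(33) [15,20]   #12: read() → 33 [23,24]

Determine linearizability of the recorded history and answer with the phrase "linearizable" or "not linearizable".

not linearizable

the violation lands at event 22, #11's response at time 22: events 1..21 linearize, events 1..22 do not
the 11 completed operations admit 12 real-time orders; each fails the atomic register replay
e.g. #1, #2, #3, #4, #5, #6, #7, #8, #9, #10, #11: illegal at step 4, since #4 read() → 75 cannot apply there
e.g. #1, #2, #3, #4, #5, #6, #7, #9, #8, #10, #11: illegal at step 4, since #4 read() → 75 cannot apply there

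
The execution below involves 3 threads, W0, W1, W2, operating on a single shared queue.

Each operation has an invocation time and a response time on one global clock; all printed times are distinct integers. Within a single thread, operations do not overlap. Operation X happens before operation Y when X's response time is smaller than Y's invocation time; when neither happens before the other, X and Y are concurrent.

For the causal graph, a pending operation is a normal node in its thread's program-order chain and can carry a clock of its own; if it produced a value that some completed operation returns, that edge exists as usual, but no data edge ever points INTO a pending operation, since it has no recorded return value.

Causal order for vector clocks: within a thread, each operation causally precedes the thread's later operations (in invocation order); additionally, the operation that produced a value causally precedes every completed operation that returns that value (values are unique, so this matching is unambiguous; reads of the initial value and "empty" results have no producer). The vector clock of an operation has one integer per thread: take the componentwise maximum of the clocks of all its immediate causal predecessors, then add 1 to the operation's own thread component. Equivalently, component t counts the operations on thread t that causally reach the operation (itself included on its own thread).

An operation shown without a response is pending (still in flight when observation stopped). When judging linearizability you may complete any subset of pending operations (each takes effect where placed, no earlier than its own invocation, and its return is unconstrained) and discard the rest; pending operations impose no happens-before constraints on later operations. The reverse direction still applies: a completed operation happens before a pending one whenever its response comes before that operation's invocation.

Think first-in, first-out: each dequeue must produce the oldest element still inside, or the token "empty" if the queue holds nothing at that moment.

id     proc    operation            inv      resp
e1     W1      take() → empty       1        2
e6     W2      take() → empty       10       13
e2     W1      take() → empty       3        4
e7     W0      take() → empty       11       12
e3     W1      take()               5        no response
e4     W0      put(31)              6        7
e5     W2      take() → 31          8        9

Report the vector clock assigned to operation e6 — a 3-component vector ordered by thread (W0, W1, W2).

(1, 0, 2)

invoked at 1, e1 has no predecessors; its own W1 bump gives (0, 1, 0)
invoked at 6, e4 has no predecessors; its own W0 bump gives (1, 0, 0)
from VC(e1)=(0, 1, 0), e2 (invoked 3) maxes components and bumps W1 → (0, 2, 0)
from VC(e4)=(1, 0, 0), e5 (invoked 8) maxes components and bumps W2 → (1, 0, 1)
from VC(e4)=(1, 0, 0), e7 (invoked 11) maxes components and bumps W0 → (2, 0, 0)
from VC(e2)=(0, 2, 0), e3 (invoked 5) maxes components and bumps W1 → (0, 3, 0)
from VC(e5)=(1, 0, 1), e6 (invoked 10) maxes components and bumps W2 → (1, 0, 2)
target: VC(e6) = (1, 0, 2)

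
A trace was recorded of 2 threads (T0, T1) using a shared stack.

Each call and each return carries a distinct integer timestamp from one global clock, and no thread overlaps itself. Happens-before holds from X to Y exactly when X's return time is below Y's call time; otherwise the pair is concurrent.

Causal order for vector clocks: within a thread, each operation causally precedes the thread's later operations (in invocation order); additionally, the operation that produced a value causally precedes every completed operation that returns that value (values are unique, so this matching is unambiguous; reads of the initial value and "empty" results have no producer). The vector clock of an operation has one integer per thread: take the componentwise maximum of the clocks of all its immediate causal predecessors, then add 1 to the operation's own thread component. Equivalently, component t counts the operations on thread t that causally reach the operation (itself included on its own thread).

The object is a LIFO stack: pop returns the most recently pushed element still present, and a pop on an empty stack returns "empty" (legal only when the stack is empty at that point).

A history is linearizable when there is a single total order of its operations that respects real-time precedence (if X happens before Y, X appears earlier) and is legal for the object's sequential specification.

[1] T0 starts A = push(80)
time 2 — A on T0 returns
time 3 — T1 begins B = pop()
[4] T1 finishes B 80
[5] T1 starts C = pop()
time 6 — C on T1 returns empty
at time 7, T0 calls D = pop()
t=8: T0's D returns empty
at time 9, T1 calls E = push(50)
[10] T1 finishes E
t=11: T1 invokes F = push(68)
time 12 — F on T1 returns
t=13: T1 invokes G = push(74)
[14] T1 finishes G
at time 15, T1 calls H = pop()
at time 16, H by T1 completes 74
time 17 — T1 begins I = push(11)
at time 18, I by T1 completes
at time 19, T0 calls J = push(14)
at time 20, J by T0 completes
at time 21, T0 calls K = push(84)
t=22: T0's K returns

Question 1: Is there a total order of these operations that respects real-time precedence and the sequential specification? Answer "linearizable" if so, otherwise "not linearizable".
linearizable

witness order: A, B, C, D, E, F, G, H, I, J, K
step 1: A push(80) — stack <80>
step 2: B pop() → 80 — stack <>
step 3: C pop() → empty — stack <>
step 4: D pop() → empty — stack <>
step 5: E push(50) — stack <50>
step 6: F push(68) — stack <50,68>
step 7: G push(74) — stack <50,68,74>
step 8: H pop() → 74 — stack <50,68>
step 9: I push(11) — stack <50,68,11>
step 10: J push(14) — stack <50,68,11,14>
step 11: K push(84) — stack <50,68,11,14,84>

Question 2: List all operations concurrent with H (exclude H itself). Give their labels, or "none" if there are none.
none

H runs from 15 to 16; window-overlapping ops are concurrent
A [1,2]: before
B [3,4]: before
C [5,6]: before
D [7,8]: before
E [9,10]: before
F [11,12]: before
G [13,14]: before
I [17,18]: after
J [19,20]: after
K [21,22]: after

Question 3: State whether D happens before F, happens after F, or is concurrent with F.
before

D spans [7,8], F spans [11,12]
resp(D)=8 < inv(F)=11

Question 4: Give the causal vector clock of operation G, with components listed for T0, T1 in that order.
(1, 5)

invoked at 1, A has no predecessors; its own T0 bump gives (1, 0)
B (invocation 3): componentwise max over VC(A)=(1, 0), +1 at T1, giving (1, 1)
D (invocation 7): componentwise max over VC(A)=(1, 0), +1 at T0, giving (2, 0)
C (invocation 5): componentwise max over VC(B)=(1, 1), +1 at T1, giving (1, 2)
J (invocation 19): componentwise max over VC(D)=(2, 0), +1 at T0, giving (3, 0)
E (invocation 9): componentwise max over VC(C)=(1, 2), +1 at T1, giving (1, 3)
K (invocation 21): componentwise max over VC(J)=(3, 0), +1 at T0, giving (4, 0)
F (invocation 11): componentwise max over VC(E)=(1, 3), +1 at T1, giving (1, 4)
G (invocation 13): componentwise max over VC(F)=(1, 4), +1 at T1, giving (1, 5)
H (invocation 15): componentwise max over VC(G)=(1, 5), +1 at T1, giving (1, 6)
I (invocation 17): componentwise max over VC(H)=(1, 6), +1 at T1, giving (1, 7)
target: VC(G) = (1, 5)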